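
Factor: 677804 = 2^2 * 239^1 * 709^1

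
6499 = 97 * 67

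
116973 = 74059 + 42914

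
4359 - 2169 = 2190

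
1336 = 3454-2118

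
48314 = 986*49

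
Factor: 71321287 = 97^1*735271^1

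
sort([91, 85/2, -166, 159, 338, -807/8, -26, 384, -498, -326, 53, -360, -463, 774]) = [-498, -463, -360, -326, -166, -807/8, -26, 85/2, 53, 91, 159, 338, 384, 774]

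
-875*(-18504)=16191000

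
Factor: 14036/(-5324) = -1*11^(-1)*29^1 = -29/11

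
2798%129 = 89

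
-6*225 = -1350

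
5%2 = 1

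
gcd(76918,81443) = 1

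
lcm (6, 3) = 6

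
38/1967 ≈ 0.0193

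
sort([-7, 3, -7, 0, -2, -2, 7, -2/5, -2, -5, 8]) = [-7, -7, -5, -2, -2, -2, -2/5, 0, 3, 7, 8]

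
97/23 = 4+5/23 ≈ 4.22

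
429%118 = 75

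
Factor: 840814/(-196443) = -1*2^1*3^(-2)*23^(-1)*443^1 = -886/207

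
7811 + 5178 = 12989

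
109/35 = 3+4/35 ≈ 3.11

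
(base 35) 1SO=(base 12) 1359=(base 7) 6333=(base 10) 2229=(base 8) 4265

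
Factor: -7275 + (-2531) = -1 * 2^1 * 4903^1 = -9806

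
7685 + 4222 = 11907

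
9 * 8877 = 79893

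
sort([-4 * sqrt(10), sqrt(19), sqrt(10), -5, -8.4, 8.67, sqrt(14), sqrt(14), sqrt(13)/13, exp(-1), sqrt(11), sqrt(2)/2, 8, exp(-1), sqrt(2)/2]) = [-4 * sqrt(10), -8.4, -5, sqrt(13)/13, exp(-1), exp(-1), sqrt(2)/2, sqrt(2)/2, sqrt(10), sqrt(11), sqrt(14), sqrt(14), sqrt(19), 8, 8.67]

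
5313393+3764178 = 9077571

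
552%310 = 242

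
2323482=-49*(-47418)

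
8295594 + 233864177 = 242159771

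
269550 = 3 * 89850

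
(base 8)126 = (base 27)35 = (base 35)2g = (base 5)321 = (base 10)86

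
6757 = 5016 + 1741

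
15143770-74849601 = -59705831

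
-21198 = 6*(-3533)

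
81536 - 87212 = -5676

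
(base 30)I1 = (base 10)541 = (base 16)21D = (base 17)1EE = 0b1000011101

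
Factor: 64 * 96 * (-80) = -1 * 2^15 * 3^1 * 5^1 = -491520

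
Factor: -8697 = -1*3^1*13^1*223^1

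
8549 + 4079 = 12628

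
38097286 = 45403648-7306362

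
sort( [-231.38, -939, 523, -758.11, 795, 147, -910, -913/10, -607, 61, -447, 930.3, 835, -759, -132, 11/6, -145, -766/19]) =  [-939, -910, -759, -758.11, -607, -447, -231.38, -145, -132, -913/10, -766/19, 11/6, 61, 147, 523, 795, 835, 930.3]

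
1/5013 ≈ 0.000199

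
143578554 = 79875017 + 63703537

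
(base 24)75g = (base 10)4168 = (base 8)10110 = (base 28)58o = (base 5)113133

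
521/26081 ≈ 0.0200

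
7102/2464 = 3551/1232 ≈ 2.88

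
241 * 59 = 14219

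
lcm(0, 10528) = 0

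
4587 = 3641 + 946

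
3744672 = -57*(-65696)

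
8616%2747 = 375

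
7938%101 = 60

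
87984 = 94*936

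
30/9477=10/3159 ≈ 0.00317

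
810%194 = 34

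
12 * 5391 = 64692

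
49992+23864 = 73856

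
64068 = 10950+53118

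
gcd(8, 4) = 4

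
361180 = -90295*(-4)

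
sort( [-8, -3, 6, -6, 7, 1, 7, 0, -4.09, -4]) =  [-8, -6, -4.09, -4, -3, 0, 1, 6, 7, 7]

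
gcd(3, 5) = 1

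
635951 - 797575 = -161624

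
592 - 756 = -164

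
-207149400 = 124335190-331484590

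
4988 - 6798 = -1810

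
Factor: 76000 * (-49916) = -1 * 2^7 * 5^3 * 19^1 * 12479^1 = -3793616000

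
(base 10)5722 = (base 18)hbg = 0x165a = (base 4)1121122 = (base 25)93m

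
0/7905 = 0 = 0.00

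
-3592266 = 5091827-8684093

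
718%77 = 25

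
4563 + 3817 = 8380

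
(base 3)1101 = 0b100101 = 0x25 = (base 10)37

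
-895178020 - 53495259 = -948673279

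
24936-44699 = -19763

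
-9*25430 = -228870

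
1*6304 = 6304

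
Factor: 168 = 2^3 * 3^1 * 7^1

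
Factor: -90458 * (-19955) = 2^1 * 5^1 * 13^1 * 31^1 * 307^1 * 1459^1 = 1805089390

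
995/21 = 47 + 8/21 ≈ 47.38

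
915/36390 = 61/2426 ≈ 0.0251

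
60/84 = 5/7 ≈ 0.714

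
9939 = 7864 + 2075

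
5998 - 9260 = -3262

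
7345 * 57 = 418665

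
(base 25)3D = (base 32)2O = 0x58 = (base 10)88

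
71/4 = 17+3/4 = 17.75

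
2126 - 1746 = 380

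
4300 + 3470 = 7770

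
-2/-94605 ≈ 0.0000211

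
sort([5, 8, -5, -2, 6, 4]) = [-5, -2, 4, 5, 6, 8]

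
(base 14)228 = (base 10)428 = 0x1ac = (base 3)120212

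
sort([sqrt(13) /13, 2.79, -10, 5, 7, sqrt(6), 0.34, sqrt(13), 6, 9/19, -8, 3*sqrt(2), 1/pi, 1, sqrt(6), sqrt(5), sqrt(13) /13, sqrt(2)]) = [-10, -8, sqrt(13) /13, sqrt(13) /13, 1/pi, 0.34, 9/19, 1, sqrt(2), sqrt(5), sqrt(6), sqrt(6), 2.79, sqrt(13), 3*sqrt(2), 5, 6, 7]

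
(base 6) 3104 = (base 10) 688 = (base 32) lg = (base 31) m6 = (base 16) 2b0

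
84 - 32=52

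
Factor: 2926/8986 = 7^1*11^1*19^1*4493^(-1) = 1463/4493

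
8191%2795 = 2601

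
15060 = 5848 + 9212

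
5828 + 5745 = 11573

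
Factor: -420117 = -1*3^1*131^1*1069^1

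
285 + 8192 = 8477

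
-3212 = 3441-6653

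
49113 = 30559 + 18554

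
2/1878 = 1/939 ≈ 0.00106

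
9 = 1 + 8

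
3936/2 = 1968 = 1968.00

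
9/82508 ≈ 0.000109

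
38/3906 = 19/1953≈0.00973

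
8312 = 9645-1333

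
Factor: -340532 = -1*2^2*85133^1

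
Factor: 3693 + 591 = 2^2*3^2*7^1*17^1 = 4284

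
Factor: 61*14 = 2^1*7^1*61^1 = 854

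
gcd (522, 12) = 6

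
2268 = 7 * 324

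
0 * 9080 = 0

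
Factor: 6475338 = 2^1*3^2*163^1*2207^1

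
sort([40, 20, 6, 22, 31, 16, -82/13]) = [-82/13, 6, 16, 20, 22, 31, 40]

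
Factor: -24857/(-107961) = 3^(-1) * 67^1 * 97^(-1) = 67/291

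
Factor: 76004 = 2^2*19001^1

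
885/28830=59/1922 ≈ 0.0307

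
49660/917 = 54+142/917 ≈ 54.15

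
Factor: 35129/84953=11^(-1)*7723^(-1)*35129^1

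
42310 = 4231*10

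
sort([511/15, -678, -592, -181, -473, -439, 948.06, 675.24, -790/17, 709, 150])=[-678, -592, -473, -439, -181, -790/17, 511/15, 150, 675.24, 709, 948.06]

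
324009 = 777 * 417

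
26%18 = 8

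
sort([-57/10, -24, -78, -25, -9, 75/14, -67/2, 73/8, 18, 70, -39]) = [-78, -39, -67/2, -25, -24, -9, -57/10, 75/14, 73/8, 18, 70]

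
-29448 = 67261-96709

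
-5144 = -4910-234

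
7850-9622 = -1772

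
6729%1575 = 429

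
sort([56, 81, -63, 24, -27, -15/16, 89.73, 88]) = [-63, -27, -15/16, 24, 56, 81, 88, 89.73]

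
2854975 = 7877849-5022874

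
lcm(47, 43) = 2021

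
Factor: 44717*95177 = 97^1*461^1*95177^1 = 4256029909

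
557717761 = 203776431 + 353941330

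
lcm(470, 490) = 23030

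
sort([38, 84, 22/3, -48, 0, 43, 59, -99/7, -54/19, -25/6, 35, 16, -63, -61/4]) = [-63, -48, -61/4, -99/7, -25/6, -54/19, 0, 22/3, 16, 35, 38, 43, 59, 84]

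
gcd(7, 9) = 1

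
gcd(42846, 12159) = 579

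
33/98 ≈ 0.337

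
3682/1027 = 3+601/1027 ≈ 3.59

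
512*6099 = 3122688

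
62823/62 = 1013 + 17/62 ≈ 1013.27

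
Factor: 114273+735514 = 29^1*29303^1 = 849787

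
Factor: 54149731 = 54149731^1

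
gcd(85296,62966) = 2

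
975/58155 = 65/3877 ≈ 0.0168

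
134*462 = 61908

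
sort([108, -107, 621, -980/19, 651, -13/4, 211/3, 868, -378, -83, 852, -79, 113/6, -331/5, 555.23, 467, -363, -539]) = [-539, -378, -363, -107, -83, -79, -331/5, -980/19, -13/4, 113/6, 211/3, 108, 467, 555.23, 621, 651, 852, 868]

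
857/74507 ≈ 0.0115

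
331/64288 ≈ 0.00515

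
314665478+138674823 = 453340301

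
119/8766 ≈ 0.0136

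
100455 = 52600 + 47855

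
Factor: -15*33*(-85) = 3^2*5^2*11^1*17^1 = 42075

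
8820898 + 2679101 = 11499999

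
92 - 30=62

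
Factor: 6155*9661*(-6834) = -1*2^1*3^1*5^1*17^1*67^1*1231^1*9661^1 = -406373251470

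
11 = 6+5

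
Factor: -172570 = -1 * 2^1 * 5^1 * 17257^1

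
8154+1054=9208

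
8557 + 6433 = 14990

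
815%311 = 193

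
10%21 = 10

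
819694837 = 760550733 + 59144104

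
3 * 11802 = 35406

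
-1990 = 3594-5584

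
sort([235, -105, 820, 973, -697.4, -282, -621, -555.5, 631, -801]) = [-801, -697.4, -621, -555.5, -282, -105, 235, 631, 820, 973]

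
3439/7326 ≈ 0.469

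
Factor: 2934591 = 3^1*11^1*17^1*5231^1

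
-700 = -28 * 25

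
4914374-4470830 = 443544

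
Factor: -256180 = -1 * 2^2 * 5^1 * 12809^1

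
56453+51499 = 107952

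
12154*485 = 5894690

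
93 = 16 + 77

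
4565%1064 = 309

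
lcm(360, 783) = 31320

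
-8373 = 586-8959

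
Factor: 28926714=2^1 * 3^1 * 47^1 * 67^1 * 1531^1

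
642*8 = 5136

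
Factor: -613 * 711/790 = -1 * 2^(-1) * 3^2 * 5^(-1) * 613^1 = -5517/10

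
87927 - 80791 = 7136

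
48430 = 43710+4720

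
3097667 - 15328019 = -12230352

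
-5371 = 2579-7950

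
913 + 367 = 1280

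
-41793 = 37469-79262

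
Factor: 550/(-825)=-1*2^1*3^(-1)=-2/3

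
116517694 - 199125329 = -82607635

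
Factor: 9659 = 13^1*743^1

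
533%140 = 113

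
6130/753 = 8+106/753 ≈ 8.14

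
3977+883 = 4860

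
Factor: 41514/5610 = 5^(-1)*37^1 = 37/5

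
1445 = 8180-6735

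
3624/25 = 144 + 24/25 = 144.96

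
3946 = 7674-3728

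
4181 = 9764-5583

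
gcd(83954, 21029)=1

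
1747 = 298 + 1449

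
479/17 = 28+3/17 ≈ 28.18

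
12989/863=15 + 44/863 ≈ 15.05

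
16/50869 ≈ 0.000315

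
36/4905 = 4/545 ≈ 0.00734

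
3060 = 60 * 51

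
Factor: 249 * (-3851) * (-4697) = 3^1 * 7^1 * 11^1 * 61^1 * 83^1 * 3851^1 = 4503948603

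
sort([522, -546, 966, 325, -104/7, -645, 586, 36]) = [-645, -546, -104/7, 36, 325, 522, 586, 966]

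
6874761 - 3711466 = 3163295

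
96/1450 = 48/725 ≈ 0.0662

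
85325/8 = 10665 + 5/8 ≈ 10665.63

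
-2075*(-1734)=3598050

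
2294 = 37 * 62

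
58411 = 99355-40944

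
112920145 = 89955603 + 22964542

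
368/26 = 184/13 ≈ 14.15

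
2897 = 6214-3317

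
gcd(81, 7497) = 9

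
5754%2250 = 1254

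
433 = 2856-2423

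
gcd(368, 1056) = 16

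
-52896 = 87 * (-608)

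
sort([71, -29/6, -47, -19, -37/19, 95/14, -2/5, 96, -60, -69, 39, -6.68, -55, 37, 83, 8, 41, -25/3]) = [-69, -60, -55, -47, -19, -25/3, -6.68, -29/6, -37/19, -2/5, 95/14, 8, 37, 39, 41, 71, 83, 96]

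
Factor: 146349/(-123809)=-1 * 3^2 * 101^1 * 769^(-1)=-909/769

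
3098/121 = 25 + 73/121 ≈ 25.60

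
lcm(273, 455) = 1365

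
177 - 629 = -452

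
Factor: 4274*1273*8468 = 2^3*19^1*29^1*67^1*73^1*2137^1 = 46072711336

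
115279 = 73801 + 41478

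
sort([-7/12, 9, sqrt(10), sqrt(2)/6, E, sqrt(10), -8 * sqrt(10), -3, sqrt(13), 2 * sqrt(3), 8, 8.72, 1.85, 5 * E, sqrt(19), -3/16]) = [-8 * sqrt(10), -3, -7/12, -3/16, sqrt(2)/6, 1.85, E, sqrt(10), sqrt(10), 2 * sqrt(3), sqrt(13), sqrt(19), 8, 8.72, 9, 5 * E]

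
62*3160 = 195920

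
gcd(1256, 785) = 157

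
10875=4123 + 6752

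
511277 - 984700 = -473423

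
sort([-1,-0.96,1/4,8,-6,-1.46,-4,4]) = [-6,-4,-1.46,-1,-0.96,1/4,4,8]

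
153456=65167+88289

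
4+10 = 14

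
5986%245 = 106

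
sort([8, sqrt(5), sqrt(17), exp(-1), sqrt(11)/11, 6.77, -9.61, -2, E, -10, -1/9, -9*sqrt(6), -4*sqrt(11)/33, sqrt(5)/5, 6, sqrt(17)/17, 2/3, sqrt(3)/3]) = [-9*sqrt(6), -10, -9.61, -2, -4*sqrt(11)/33, -1/9, sqrt(17)/17, sqrt(11)/11, exp(-1), sqrt(5)/5, sqrt(3)/3, 2/3, sqrt(5), E, sqrt(17), 6, 6.77, 8]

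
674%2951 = 674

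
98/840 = 7/60≈0.117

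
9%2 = 1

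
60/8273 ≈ 0.00725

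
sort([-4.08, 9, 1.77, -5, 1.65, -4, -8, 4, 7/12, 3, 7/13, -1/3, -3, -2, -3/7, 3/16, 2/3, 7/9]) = [-8, -5, -4.08, -4, -3, -2, -3/7, -1/3, 3/16, 7/13, 7/12, 2/3, 7/9, 1.65, 1.77, 3, 4, 9]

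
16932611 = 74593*227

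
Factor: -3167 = -1*3167^1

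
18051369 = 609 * 29641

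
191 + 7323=7514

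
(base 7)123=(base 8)102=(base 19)39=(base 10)66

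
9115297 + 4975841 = 14091138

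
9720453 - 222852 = 9497601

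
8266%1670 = 1586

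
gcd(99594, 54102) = 6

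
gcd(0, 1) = 1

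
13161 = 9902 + 3259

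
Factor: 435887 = 401^1 * 1087^1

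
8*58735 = 469880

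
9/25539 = 3/8513 ≈ 0.000352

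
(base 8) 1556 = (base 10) 878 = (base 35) p3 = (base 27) 15e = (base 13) 527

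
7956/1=7956=7956.00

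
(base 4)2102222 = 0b10010010101010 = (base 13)4370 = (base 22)j8e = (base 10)9386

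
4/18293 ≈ 0.000219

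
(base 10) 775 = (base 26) 13l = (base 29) ql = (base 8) 1407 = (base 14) 3d5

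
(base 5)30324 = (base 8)3654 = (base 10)1964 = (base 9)2622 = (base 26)2ne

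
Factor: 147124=2^2*36781^1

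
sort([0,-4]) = [-4,0]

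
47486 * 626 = 29726236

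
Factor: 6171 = 3^1 * 11^2 * 17^1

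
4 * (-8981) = -35924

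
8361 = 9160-799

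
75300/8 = 9412 + 1/2 = 9412.50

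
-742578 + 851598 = 109020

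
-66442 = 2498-68940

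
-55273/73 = -757 - 12/73≈-757.16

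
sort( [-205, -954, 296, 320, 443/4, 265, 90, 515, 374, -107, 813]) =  [-954, -205, -107, 90, 443/4, 265, 296, 320, 374, 515, 813]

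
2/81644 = 1/40822 ≈ 0.0000245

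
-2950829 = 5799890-8750719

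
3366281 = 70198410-66832129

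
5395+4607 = 10002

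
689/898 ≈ 0.767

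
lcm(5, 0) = 0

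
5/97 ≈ 0.0515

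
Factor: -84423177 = -1 * 3^2 * 9380353^1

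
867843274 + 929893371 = 1797736645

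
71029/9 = 7892+1/9 ≈ 7892.11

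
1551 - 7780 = -6229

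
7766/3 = 2588 + 2/3 ≈ 2588.67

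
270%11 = 6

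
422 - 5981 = -5559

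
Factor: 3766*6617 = 2^1*7^1*13^1*269^1*509^1 = 24919622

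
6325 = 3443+2882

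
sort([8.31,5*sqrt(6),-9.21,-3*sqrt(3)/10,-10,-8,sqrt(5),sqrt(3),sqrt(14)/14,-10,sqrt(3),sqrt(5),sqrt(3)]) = [-10,-10,-9.21,-8,-3*sqrt(3)/10,sqrt(14)/14,sqrt(3),sqrt(3),sqrt(3),sqrt(5),sqrt(5),8.31,5*sqrt(6)]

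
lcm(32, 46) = 736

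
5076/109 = 46+62/109 ≈ 46.57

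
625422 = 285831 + 339591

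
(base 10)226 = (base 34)6m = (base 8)342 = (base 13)145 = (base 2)11100010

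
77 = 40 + 37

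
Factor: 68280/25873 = 2^3*3^1*5^1*569^1*25873^(-1)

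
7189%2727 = 1735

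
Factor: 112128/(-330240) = -1*5^(-1)*43^(-1)*73^1 = -73/215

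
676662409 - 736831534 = -60169125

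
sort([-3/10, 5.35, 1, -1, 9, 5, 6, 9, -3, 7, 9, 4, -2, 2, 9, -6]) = [-6, -3, -2, -1, -3/10, 1, 2, 4, 5, 5.35, 6, 7, 9, 9, 9, 9]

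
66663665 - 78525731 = -11862066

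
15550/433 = 35 + 395/433 ≈ 35.91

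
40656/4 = 10164 = 10164.00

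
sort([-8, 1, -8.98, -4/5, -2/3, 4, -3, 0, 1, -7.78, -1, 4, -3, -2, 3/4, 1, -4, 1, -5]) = [-8.98, -8, -7.78, -5, -4, -3, -3, -2, -1, -4/5, -2/3, 0, 3/4, 1, 1, 1, 1, 4, 4]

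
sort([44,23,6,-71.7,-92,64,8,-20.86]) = [-92,-71.7,-20.86,6,8,23,44,64]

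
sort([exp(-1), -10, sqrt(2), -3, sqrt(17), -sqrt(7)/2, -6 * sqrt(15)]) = [-6 * sqrt(15), -10, -3, -sqrt(7)/2, exp(-1), sqrt(2), sqrt(17)]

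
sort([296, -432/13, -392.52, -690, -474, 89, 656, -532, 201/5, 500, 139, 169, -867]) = [-867, -690, -532, -474, -392.52, -432/13, 201/5, 89, 139, 169, 296, 500, 656]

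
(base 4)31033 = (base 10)847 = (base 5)11342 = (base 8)1517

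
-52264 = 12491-64755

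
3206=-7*(-458) 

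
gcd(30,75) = 15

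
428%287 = 141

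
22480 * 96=2158080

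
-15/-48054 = 5/16018 ≈ 0.000312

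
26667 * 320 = 8533440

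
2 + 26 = 28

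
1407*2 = 2814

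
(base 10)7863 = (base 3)101210020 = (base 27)al6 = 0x1eb7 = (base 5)222423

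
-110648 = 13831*(-8)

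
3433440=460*7464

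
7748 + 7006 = 14754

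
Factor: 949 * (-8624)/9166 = -1 * 2^3 * 7^2 * 11^1 * 13^1 * 73^1 * 4583^(-1) = -4092088/4583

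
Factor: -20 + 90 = 2^1 * 5^1 * 7^1 = 70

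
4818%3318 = 1500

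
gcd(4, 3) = 1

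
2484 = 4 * 621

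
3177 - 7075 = -3898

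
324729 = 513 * 633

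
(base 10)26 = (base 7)35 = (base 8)32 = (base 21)15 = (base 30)q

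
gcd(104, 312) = 104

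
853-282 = 571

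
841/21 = 40+1/21 ≈ 40.05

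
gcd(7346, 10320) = 2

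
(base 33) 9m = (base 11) 270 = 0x13f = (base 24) d7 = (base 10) 319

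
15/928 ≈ 0.0162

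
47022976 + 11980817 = 59003793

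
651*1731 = 1126881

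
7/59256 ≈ 0.000118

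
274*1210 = 331540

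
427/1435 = 61/205 ≈ 0.298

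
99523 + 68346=167869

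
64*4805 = 307520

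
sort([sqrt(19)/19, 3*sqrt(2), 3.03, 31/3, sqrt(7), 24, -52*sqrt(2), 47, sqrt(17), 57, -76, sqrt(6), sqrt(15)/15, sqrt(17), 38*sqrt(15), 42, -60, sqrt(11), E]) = [-76, -52*sqrt(2), -60, sqrt(19)/19, sqrt(15)/15, sqrt(6), sqrt(7), E, 3.03, sqrt(11), sqrt(17), sqrt(17), 3*sqrt(2), 31/3, 24, 42, 47, 57, 38*sqrt(15)]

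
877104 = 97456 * 9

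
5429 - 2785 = 2644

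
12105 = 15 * 807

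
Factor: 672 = 2^5 * 3^1 * 7^1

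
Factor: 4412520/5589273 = 2^3 * 3^1 * 5^1 * 7^1 * 17^1 * 103^1 * 1863091^(-1) = 1470840/1863091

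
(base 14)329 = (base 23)144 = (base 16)271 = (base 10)625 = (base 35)hu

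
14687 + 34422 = 49109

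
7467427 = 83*89969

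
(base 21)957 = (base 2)111111110001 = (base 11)3080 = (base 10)4081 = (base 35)3bl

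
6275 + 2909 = 9184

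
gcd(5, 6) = 1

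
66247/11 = 6022+5/11 ≈ 6022.45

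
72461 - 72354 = 107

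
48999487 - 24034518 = 24964969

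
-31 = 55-86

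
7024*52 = 365248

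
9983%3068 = 779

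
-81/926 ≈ -0.0875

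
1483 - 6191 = -4708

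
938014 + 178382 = 1116396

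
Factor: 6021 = 3^3 * 223^1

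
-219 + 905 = 686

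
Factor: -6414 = -1*2^1*3^1*1069^1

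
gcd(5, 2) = 1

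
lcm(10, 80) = 80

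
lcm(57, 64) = 3648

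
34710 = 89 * 390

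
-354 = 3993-4347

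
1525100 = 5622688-4097588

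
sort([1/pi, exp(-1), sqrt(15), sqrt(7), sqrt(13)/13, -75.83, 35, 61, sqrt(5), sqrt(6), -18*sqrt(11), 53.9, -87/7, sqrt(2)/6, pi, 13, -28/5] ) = [-75.83, -18*sqrt(11), -87/7, -28/5, sqrt(2)/6, sqrt(13)/13, 1/pi, exp(-1), sqrt(5), sqrt(6), sqrt(7), pi, sqrt(15), 13, 35, 53.9, 61] 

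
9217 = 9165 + 52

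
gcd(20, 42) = 2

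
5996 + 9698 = 15694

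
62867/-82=-766 - 55/82≈-766.67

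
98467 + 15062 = 113529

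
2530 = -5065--7595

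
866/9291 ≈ 0.0932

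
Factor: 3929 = 3929^1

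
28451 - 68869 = -40418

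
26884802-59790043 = -32905241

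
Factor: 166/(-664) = -1*2^(-2) = -1/4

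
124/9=13 + 7/9 ≈ 13.78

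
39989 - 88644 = -48655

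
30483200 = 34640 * 880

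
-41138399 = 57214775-98353174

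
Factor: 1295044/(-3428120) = -1*2^(-1)*5^(-1)*569^2*85703^(-1) = -323761/857030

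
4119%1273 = 300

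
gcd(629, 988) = 1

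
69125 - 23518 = 45607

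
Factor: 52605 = 3^2*5^1*7^1*167^1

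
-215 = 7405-7620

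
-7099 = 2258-9357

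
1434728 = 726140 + 708588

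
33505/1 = 33505 = 33505.00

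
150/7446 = 25/1241 ≈ 0.0201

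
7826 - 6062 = 1764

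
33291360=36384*915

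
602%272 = 58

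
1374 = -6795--8169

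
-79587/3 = -26529 = -26529.00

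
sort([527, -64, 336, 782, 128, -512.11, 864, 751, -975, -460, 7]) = [-975, -512.11, -460, -64, 7, 128, 336, 527, 751, 782, 864]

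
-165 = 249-414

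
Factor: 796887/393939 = 7^1 * 13^ (-1) * 37^ (-1) * 139^1 = 973/481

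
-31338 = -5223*6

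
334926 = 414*809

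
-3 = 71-74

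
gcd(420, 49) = 7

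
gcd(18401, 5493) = 1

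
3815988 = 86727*44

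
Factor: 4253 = 4253^1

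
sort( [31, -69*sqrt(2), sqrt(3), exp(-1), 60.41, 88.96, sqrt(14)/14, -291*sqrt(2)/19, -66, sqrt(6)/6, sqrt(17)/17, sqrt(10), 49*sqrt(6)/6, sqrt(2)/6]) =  [-69*sqrt(2), -66, -291*sqrt(2)/19, sqrt(2)/6, sqrt(17)/17, sqrt(14)/14, exp(-1), sqrt(6)/6, sqrt(3), sqrt(10), 49*sqrt(6)/6, 31, 60.41, 88.96]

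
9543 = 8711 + 832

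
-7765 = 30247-38012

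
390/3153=130/1051 ≈ 0.124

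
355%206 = 149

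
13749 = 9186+4563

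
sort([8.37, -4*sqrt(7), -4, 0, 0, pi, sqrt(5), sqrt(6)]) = [-4*sqrt(7), -4, 0, 0, sqrt(5), sqrt(6), pi, 8.37]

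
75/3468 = 25/1156 ≈ 0.0216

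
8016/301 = 26 + 190/301 ≈ 26.63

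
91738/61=1503 + 55/61 ≈ 1503.90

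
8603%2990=2623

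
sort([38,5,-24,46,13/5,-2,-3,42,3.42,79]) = [-24,-3,-2,13/5,3.42,5,38,42,46,79]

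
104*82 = 8528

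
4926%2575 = 2351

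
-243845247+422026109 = 178180862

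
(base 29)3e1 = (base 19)824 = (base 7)11354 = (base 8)5562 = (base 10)2930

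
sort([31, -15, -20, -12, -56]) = [-56, -20, -15, -12, 31]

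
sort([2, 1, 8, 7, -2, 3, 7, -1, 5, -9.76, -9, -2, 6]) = [-9.76, -9, -2, -2, -1, 1, 2, 3, 5, 6, 7, 7, 8]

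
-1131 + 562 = -569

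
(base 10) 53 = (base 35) 1i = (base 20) 2d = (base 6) 125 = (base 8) 65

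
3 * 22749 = 68247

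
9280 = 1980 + 7300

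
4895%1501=392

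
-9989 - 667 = -10656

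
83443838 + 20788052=104231890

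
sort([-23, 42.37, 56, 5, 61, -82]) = [-82, -23, 5, 42.37, 56, 61]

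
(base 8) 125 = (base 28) 31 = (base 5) 320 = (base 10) 85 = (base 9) 104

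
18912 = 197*96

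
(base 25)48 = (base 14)7a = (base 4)1230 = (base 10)108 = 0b1101100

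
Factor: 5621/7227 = 3^(-2) * 7^1 = 7/9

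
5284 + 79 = 5363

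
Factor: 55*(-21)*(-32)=2^5*3^1*5^1*7^1*11^1=36960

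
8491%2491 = 1018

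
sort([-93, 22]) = [-93, 22]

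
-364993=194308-559301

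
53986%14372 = 10870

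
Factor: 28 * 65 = 2^2 * 5^1 * 7^1 * 13^1 = 1820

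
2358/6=393=393.00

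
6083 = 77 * 79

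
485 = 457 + 28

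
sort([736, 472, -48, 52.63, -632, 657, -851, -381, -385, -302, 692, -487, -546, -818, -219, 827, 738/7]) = [-851, -818, -632, -546, -487, -385, -381, -302, -219, -48, 52.63, 738/7, 472, 657, 692, 736, 827]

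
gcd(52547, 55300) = 1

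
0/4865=0=0.00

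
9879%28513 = 9879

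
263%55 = 43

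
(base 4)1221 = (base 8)151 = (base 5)410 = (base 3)10220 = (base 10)105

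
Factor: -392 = -1*2^3*7^2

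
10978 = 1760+9218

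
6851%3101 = 649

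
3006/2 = 1503 = 1503.00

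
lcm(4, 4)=4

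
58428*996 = 58194288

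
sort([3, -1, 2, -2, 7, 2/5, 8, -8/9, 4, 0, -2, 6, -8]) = [-8, -2, -2, -1, -8/9, 0, 2/5, 2, 3, 4, 6, 7, 8]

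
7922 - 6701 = 1221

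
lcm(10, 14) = 70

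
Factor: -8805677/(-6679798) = 2^(-1) * 17^1 * 23^(-1) * 145213^(-1) * 517981^1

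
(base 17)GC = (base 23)C8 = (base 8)434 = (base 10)284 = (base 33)8K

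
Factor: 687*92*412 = 2^4*3^1*23^1*103^1*229^1 = 26040048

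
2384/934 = 2 + 258/467 ≈ 2.55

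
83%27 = 2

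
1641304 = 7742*212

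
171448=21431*8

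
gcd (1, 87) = 1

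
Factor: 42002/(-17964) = -1 * 2^(-1) * 3^(-2) * 499^(-1) * 21001^1 = -21001/8982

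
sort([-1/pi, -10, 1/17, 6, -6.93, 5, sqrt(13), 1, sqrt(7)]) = [-10, -6.93, -1/pi, 1/17, 1, sqrt(7), sqrt(13), 5, 6]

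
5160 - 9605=-4445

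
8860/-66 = -134 - 8/33 ≈ -134.24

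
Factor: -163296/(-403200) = 2^(-3) * 3^4 * 5^(-2) = 81/200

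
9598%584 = 254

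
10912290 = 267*40870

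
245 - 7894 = -7649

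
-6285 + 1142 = -5143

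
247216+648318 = 895534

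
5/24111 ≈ 0.000207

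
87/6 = 29/2 = 14.50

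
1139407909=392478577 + 746929332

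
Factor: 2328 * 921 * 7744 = 2^9 * 3^2 * 11^2 * 97^1 * 307^1 = 16603817472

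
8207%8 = 7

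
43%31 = 12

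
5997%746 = 29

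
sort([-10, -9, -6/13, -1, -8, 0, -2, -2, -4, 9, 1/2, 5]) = [-10, -9, -8, -4, -2, -2, -1, -6/13, 0, 1/2, 5, 9]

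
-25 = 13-38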